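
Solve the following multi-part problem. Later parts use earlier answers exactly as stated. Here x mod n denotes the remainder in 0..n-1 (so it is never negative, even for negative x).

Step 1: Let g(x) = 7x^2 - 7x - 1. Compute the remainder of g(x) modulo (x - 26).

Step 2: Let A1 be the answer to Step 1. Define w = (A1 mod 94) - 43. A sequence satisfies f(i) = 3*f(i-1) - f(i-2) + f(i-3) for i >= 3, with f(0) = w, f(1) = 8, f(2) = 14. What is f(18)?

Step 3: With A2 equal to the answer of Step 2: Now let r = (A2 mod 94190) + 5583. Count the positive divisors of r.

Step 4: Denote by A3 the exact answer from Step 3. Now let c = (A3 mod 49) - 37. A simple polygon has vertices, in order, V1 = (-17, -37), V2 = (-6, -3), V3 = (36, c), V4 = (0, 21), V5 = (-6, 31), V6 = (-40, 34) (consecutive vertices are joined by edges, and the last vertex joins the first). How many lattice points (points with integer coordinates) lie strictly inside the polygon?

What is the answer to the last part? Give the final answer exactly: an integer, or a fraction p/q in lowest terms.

Step 1: remainder = value at the root: 7*(26)^2 - 7*(26)^1 - 1 = (4732) + (-182) + (-1) = 4549; answer 4549
Step 2: A1 = 4549; w = -6; f(3) = 3*(14) - 1*(8) + 1*(-6) = 28; iterating: f(3)=28, f(4)=78, f(5)=220, f(6)=610, f(7)=1688, f(8)=4674, f(9)=12944, f(10)=35846, f(11)=99268, f(12)=274902, f(13)=761284, f(14)=2108218, f(15)=5838272, f(16)=16167882, f(17)=44773592, f(18)=123991166; answer 123991166
Step 3: A2 = 123991166; r = 42709; 42709 is prime, so its only divisors are 1 and 42709; count = 2; answer 2
Step 4: A3 = 2; c = -35; cross terms: (-17*-3 - -6*-37)=-171, (-6*-35 - 36*-3)=318, (36*21 - 0*-35)=756, (0*31 - -6*21)=126, (-6*34 - -40*31)=1036, (-40*-37 - -17*34)=2058; twice the area = |4123| = 4123; area = 4123/2; boundary points = 1 + 2 + 4 + 2 + 1 + 1 = 11; strictly interior points = area - boundary/2 + 1 = 2057; answer 2057

2057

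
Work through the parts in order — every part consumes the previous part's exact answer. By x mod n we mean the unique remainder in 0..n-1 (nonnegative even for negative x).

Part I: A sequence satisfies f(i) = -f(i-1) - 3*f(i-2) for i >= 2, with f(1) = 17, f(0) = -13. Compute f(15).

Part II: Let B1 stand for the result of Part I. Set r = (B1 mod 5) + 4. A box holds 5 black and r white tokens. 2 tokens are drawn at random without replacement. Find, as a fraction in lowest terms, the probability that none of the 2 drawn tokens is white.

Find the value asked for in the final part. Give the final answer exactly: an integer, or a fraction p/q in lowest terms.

Part I: f(2) = -1*(17) - 3*(-13) = 22; iterating: f(2)=22, f(3)=-73, f(4)=7, f(5)=212, f(6)=-233, f(7)=-403, f(8)=1102, f(9)=107, f(10)=-3413, f(11)=3092, f(12)=7147, f(13)=-16423, f(14)=-5018, f(15)=54287; answer 54287
Part II: B1 = 54287; r = 6; total draws C(11,2) = 55; favorable C(5,2) = 10; P = 2/11; answer 2/11

2/11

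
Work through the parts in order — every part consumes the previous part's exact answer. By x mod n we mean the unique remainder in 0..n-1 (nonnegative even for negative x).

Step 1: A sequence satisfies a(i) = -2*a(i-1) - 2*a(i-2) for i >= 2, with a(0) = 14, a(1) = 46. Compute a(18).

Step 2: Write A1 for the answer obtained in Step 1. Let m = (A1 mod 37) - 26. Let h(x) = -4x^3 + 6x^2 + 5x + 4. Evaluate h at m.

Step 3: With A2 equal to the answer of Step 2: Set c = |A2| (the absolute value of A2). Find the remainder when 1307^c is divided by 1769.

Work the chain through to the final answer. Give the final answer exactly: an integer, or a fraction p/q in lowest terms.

Step 1: a(2) = -2*(46) - 2*(14) = -120; iterating: a(2)=-120, a(3)=148, a(4)=-56, a(5)=-184, a(6)=480, a(7)=-592, a(8)=224, a(9)=736, a(10)=-1920, a(11)=2368, a(12)=-896, a(13)=-2944, a(14)=7680, a(15)=-9472, a(16)=3584, a(17)=11776, a(18)=-30720; answer -30720
Step 2: A1 = -30720; m = 1; -4*(1)^3 + 6*(1)^2 + 5*(1)^1 + 4 = (-4) + (6) + (5) + (4) = 11; answer 11
Step 3: A2 = 11; c = 11; squarings mod 1769: 1307^1=1307, 1307^2=1164, 1307^4=1611, 1307^8=198; 1307^11 = 1307^1 * 1307^2 * 1307^8 = 1584 (mod 1769); answer 1584

1584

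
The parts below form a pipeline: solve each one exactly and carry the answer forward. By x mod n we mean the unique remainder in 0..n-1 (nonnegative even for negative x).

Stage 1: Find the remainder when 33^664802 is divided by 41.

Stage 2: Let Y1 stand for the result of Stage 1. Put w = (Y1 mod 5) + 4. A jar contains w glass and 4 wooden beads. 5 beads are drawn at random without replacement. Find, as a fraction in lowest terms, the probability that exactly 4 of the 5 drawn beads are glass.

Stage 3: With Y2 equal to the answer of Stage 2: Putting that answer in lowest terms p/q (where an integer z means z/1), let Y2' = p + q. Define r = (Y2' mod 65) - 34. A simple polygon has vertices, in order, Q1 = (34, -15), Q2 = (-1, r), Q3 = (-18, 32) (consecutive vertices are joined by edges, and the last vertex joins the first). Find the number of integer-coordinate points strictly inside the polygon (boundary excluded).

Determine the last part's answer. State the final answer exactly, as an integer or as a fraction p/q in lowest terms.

198

Stage 1: squarings mod 41: 33^1=33, 33^2=23, 33^4=37, 33^8=16, 33^16=10, 33^32=18, 33^64=37, 33^128=16, 33^256=10, 33^512=18, 33^1024=37, 33^2048=16, 33^4096=10, 33^8192=18, 33^16384=37, 33^32768=16, 33^65536=10, 33^131072=18, 33^262144=37, 33^524288=16; 33^664802 = 33^2 * 33^32 * 33^64 * 33^128 * 33^1024 * 33^8192 * 33^131072 * 33^524288 = 23 (mod 41); answer 23
Stage 2: Y1 = 23; w = 7; total draws C(11,5) = 462; favorable C(7,4)*C(4,1) = 140; P = 10/33; answer 10/33
Stage 3: Y2 = 10/33; threaded value p + q = 43; r = 9; cross terms: (34*9 - -1*-15)=291, (-1*32 - -18*9)=130, (-18*-15 - 34*32)=-818; twice the area = |-397| = 397; area = 397/2; boundary points = 1 + 1 + 1 = 3; strictly interior points = area - boundary/2 + 1 = 198; answer 198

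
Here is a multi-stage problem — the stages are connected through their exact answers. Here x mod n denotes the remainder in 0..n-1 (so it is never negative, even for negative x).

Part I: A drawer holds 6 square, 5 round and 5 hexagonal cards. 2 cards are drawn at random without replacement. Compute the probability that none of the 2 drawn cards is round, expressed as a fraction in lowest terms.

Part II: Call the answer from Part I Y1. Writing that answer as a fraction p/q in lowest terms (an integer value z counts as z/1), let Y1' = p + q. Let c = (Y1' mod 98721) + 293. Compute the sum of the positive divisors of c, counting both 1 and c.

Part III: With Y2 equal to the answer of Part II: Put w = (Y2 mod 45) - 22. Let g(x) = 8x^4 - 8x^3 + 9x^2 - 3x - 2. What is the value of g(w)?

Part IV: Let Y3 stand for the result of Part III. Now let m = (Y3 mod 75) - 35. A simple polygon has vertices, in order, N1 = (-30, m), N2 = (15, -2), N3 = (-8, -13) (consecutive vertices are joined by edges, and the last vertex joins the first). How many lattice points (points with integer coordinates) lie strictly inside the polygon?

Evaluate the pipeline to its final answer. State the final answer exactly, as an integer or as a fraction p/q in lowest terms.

108

Part I: total draws C(16,2) = 120; favorable C(11,2) = 55; P = 11/24; answer 11/24
Part II: Y1 = 11/24; threaded value p + q = 35; c = 328; 328 = 2^3 * 41; sigma = (1 + 2 + 4 + 8) * (1 + 41) = 15 * 42 = 630; answer 630
Part III: Y2 = 630; w = -22; 8*(-22)^4 - 8*(-22)^3 + 9*(-22)^2 - 3*(-22)^1 - 2 = (1874048) + (85184) + (4356) + (66) + (-2) = 1963652; answer 1963652
Part IV: Y3 = 1963652; m = -33; cross terms: (-30*-2 - 15*-33)=555, (15*-13 - -8*-2)=-211, (-8*-33 - -30*-13)=-126; twice the area = |218| = 218; area = 109; boundary points = 1 + 1 + 2 = 4; strictly interior points = area - boundary/2 + 1 = 108; answer 108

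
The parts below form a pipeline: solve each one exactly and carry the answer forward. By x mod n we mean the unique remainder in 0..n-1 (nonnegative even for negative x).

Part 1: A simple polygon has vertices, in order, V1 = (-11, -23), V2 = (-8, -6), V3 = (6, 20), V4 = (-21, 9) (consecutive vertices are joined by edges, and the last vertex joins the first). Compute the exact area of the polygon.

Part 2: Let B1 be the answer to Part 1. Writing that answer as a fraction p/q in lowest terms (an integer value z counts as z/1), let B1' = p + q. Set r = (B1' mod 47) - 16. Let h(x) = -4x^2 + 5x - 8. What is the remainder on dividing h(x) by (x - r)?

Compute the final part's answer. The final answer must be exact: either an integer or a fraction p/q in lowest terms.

Part 1: cross terms: (-11*-6 - -8*-23)=-118, (-8*20 - 6*-6)=-124, (6*9 - -21*20)=474, (-21*-23 - -11*9)=582; twice the area = |814| = 814; area = 407; answer 407
Part 2: B1 = 407; threaded value p + q = 408; r = 16; remainder = value at the root: -4*(16)^2 + 5*(16)^1 - 8 = (-1024) + (80) + (-8) = -952; answer -952

-952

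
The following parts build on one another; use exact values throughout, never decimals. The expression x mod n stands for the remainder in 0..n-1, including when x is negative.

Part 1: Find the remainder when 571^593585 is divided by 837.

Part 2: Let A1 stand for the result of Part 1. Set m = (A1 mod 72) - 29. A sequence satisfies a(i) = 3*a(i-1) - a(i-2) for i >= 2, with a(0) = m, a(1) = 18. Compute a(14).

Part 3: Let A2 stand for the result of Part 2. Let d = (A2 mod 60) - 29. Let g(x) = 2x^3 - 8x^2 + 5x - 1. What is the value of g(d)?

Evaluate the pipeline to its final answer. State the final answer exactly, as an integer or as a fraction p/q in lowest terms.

-36376

Part 1: squarings mod 837: 571^1=571, 571^2=448, 571^4=661, 571^8=7, 571^16=49, 571^32=727, 571^64=382, 571^128=286, 571^256=607, 571^512=169, 571^1024=103, 571^2048=565, 571^4096=328, 571^8192=448, 571^16384=661, 571^32768=7, 571^65536=49, 571^131072=727, 571^262144=382, 571^524288=286; 571^593585 = 571^1 * 571^16 * 571^32 * 571^128 * 571^512 * 571^1024 * 571^2048 * 571^65536 * 571^524288 = 223 (mod 837); answer 223
Part 2: A1 = 223; m = -22; a(2) = 3*(18) - 1*(-22) = 76; iterating: a(2)=76, a(3)=210, a(4)=554, a(5)=1452, a(6)=3802, a(7)=9954, a(8)=26060, a(9)=68226, a(10)=178618, a(11)=467628, a(12)=1224266, a(13)=3205170, a(14)=8391244; answer 8391244
Part 3: A2 = 8391244; d = -25; 2*(-25)^3 - 8*(-25)^2 + 5*(-25)^1 - 1 = (-31250) + (-5000) + (-125) + (-1) = -36376; answer -36376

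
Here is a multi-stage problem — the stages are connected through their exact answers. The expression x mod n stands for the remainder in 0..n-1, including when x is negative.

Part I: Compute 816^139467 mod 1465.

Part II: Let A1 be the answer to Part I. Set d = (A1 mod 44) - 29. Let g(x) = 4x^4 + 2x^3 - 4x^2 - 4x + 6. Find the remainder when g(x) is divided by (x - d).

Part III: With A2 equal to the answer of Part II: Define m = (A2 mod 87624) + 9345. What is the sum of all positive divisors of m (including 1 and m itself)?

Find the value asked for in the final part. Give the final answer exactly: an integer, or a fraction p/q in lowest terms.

Part I: squarings mod 1465: 816^1=816, 816^2=746, 816^4=1281, 816^8=161, 816^16=1016, 816^32=896, 816^64=1461, 816^128=16, 816^256=256, 816^512=1076, 816^1024=426, 816^2048=1281, 816^4096=161, 816^8192=1016, 816^16384=896, 816^32768=1461, 816^65536=16, 816^131072=256; 816^139467 = 816^1 * 816^2 * 816^8 * 816^64 * 816^128 * 816^8192 * 816^131072 = 711 (mod 1465); answer 711
Part II: A1 = 711; d = -22; remainder = value at the root: 4*(-22)^4 + 2*(-22)^3 - 4*(-22)^2 - 4*(-22)^1 + 6 = (937024) + (-21296) + (-1936) + (88) + (6) = 913886; answer 913886
Part III: A2 = 913886; m = 46991; 46991 = 7^3 * 137; sigma = (1 + 7 + 49 + 343) * (1 + 137) = 400 * 138 = 55200; answer 55200

55200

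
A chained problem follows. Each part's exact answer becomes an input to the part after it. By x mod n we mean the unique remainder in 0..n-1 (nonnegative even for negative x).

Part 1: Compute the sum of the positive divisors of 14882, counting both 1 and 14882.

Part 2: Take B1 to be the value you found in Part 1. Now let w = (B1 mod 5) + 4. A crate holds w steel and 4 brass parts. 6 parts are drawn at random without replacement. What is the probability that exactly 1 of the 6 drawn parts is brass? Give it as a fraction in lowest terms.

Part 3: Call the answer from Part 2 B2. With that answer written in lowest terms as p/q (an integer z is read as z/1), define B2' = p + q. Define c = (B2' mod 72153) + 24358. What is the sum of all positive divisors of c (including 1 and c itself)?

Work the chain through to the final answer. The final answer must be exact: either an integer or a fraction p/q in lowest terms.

54432

Part 1: 14882 = 2 * 7 * 1063; sigma = (1 + 2) * (1 + 7) * (1 + 1063) = 3 * 8 * 1064 = 25536; answer 25536
Part 2: B1 = 25536; w = 5; total draws C(9,6) = 84; favorable C(4,1)*C(5,5) = 4; P = 1/21; answer 1/21
Part 3: B2 = 1/21; threaded value p + q = 22; c = 24380; 24380 = 2^2 * 5 * 23 * 53; sigma = (1 + 2 + 4) * (1 + 5) * (1 + 23) * (1 + 53) = 7 * 6 * 24 * 54 = 54432; answer 54432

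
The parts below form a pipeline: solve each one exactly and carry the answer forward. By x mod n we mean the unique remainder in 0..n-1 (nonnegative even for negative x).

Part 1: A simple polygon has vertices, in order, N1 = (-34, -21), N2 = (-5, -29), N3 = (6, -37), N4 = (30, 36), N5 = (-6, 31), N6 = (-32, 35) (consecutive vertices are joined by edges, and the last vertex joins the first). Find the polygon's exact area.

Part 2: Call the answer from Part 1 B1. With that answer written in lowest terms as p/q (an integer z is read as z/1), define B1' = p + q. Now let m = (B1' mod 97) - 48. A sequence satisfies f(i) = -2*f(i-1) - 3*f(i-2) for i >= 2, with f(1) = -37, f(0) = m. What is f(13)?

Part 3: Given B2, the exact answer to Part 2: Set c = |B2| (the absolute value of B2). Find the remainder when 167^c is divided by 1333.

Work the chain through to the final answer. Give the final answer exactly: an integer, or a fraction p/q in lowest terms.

Part 1: cross terms: (-34*-29 - -5*-21)=881, (-5*-37 - 6*-29)=359, (6*36 - 30*-37)=1326, (30*31 - -6*36)=1146, (-6*35 - -32*31)=782, (-32*-21 - -34*35)=1862; twice the area = |6356| = 6356; area = 3178; answer 3178
Part 2: B1 = 3178; threaded value p + q = 3179; m = 27; f(2) = -2*(-37) - 3*(27) = -7; iterating: f(2)=-7, f(3)=125, f(4)=-229, f(5)=83, f(6)=521, f(7)=-1291, f(8)=1019, f(9)=1835, f(10)=-6727, f(11)=7949, f(12)=4283, f(13)=-32413; answer -32413
Part 3: B2 = -32413; c = 32413; squarings mod 1333: 167^1=167, 167^2=1229, 167^4=152, 167^8=443, 167^16=298, 167^32=826, 167^64=1113, 167^128=412, 167^256=453, 167^512=1260, 167^1024=1330, 167^2048=9, 167^4096=81, 167^8192=1229, 167^16384=152; 167^32413 = 167^1 * 167^4 * 167^8 * 167^16 * 167^128 * 167^512 * 167^1024 * 167^2048 * 167^4096 * 167^8192 * 167^16384 = 110 (mod 1333); answer 110

110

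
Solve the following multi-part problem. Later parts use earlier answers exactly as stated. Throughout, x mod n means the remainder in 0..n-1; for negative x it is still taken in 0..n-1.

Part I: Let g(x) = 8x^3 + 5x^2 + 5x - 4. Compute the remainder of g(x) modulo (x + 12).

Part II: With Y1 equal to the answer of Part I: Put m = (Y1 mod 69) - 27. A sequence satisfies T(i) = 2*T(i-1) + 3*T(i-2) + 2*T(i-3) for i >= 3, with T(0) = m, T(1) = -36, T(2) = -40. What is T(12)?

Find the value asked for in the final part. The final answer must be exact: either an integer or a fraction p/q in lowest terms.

-6221048

Part I: remainder = value at the root: 8*(-12)^3 + 5*(-12)^2 + 5*(-12)^1 - 4 = (-13824) + (720) + (-60) + (-4) = -13168; answer -13168
Part II: Y1 = -13168; m = -16; T(3) = 2*(-40) + 3*(-36) + 2*(-16) = -220; iterating: T(3)=-220, T(4)=-632, T(5)=-2004, T(6)=-6344, T(7)=-19964, T(8)=-62968, T(9)=-198516, T(10)=-625864, T(11)=-1973212, T(12)=-6221048; answer -6221048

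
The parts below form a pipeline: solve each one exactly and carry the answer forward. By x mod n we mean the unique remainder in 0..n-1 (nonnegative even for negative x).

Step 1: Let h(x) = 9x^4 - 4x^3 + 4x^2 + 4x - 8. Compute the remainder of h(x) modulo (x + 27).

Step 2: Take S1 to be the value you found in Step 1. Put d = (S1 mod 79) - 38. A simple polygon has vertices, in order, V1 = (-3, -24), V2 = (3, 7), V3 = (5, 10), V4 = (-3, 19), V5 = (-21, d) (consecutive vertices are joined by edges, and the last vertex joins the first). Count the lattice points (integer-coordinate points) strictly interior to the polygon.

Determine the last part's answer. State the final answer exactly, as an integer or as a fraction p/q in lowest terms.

535

Step 1: remainder = value at the root: 9*(-27)^4 - 4*(-27)^3 + 4*(-27)^2 + 4*(-27)^1 - 8 = (4782969) + (78732) + (2916) + (-108) + (-8) = 4864501; answer 4864501
Step 2: S1 = 4864501; d = 38; cross terms: (-3*7 - 3*-24)=51, (3*10 - 5*7)=-5, (5*19 - -3*10)=125, (-3*38 - -21*19)=285, (-21*-24 - -3*38)=618; twice the area = |1074| = 1074; area = 537; boundary points = 1 + 1 + 1 + 1 + 2 = 6; strictly interior points = area - boundary/2 + 1 = 535; answer 535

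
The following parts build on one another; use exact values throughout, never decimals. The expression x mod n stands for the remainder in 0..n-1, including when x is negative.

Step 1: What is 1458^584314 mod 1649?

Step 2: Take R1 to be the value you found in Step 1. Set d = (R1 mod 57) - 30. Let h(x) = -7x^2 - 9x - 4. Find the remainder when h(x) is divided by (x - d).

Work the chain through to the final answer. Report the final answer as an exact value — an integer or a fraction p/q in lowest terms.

Step 1: squarings mod 1649: 1458^1=1458, 1458^2=203, 1458^4=1633, 1458^8=256, 1458^16=1225, 1458^32=35, 1458^64=1225, 1458^128=35, 1458^256=1225, 1458^512=35, 1458^1024=1225, 1458^2048=35, 1458^4096=1225, 1458^8192=35, 1458^16384=1225, 1458^32768=35, 1458^65536=1225, 1458^131072=35, 1458^262144=1225, 1458^524288=35; 1458^584314 = 1458^2 * 1458^8 * 1458^16 * 1458^32 * 1458^64 * 1458^512 * 1458^2048 * 1458^8192 * 1458^16384 * 1458^32768 * 1458^524288 = 849 (mod 1649); answer 849
Step 2: R1 = 849; d = 21; remainder = value at the root: -7*(21)^2 - 9*(21)^1 - 4 = (-3087) + (-189) + (-4) = -3280; answer -3280

-3280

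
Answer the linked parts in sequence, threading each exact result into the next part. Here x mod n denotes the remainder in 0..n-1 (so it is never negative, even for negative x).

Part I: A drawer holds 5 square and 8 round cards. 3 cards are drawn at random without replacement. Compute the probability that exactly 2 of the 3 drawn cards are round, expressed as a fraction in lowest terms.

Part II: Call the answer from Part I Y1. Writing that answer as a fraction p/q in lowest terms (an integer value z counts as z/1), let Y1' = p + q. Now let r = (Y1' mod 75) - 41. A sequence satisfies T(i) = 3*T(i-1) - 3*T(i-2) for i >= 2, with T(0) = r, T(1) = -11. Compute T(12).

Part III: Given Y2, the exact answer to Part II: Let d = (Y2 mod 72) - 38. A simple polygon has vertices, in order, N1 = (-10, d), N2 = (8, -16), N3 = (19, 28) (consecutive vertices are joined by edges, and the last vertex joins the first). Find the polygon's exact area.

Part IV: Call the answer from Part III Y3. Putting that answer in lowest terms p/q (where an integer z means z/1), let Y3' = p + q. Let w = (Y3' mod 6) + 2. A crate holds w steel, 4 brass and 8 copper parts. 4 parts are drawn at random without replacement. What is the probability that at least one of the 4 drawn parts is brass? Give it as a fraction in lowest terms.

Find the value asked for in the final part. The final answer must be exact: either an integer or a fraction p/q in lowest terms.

Part I: total draws C(13,3) = 286; favorable C(8,2)*C(5,1) = 140; P = 70/143; answer 70/143
Part II: Y1 = 70/143; threaded value p + q = 213; r = 22; T(2) = 3*(-11) - 3*(22) = -99; iterating: T(2)=-99, T(3)=-264, T(4)=-495, T(5)=-693, T(6)=-594, T(7)=297, T(8)=2673, T(9)=7128, T(10)=13365, T(11)=18711, T(12)=16038; answer 16038
Part III: Y2 = 16038; d = 16; cross terms: (-10*-16 - 8*16)=32, (8*28 - 19*-16)=528, (19*16 - -10*28)=584; twice the area = |1144| = 1144; area = 572; answer 572
Part IV: Y3 = 572; threaded value p + q = 573; w = 5; total draws C(17,4) = 2380; complement C(13,4) = 715; favorable 2380 - 715 = 1665; P = 333/476; answer 333/476

333/476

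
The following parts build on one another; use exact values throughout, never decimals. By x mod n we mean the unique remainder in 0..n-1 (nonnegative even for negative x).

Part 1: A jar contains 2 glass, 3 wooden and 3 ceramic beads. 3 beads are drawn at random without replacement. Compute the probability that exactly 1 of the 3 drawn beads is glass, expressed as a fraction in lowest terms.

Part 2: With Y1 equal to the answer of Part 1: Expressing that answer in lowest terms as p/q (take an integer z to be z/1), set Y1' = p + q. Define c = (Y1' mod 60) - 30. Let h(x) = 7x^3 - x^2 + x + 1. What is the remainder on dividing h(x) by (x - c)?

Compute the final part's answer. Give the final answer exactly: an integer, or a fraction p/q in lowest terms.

15224

Part 1: total draws C(8,3) = 56; favorable C(2,1)*C(6,2) = 30; P = 15/28; answer 15/28
Part 2: Y1 = 15/28; threaded value p + q = 43; c = 13; remainder = value at the root: 7*(13)^3 - 1*(13)^2 + 1*(13)^1 + 1 = (15379) + (-169) + (13) + (1) = 15224; answer 15224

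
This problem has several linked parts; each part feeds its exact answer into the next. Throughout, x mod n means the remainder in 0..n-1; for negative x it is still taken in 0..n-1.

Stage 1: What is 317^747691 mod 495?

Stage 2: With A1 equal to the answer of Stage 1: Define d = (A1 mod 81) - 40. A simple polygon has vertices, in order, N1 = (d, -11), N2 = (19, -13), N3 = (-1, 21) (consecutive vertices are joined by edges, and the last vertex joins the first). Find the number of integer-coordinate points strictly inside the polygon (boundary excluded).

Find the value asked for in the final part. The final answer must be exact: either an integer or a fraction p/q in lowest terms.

30

Stage 1: squarings mod 495: 317^1=317, 317^2=4, 317^4=16, 317^8=256, 317^16=196, 317^32=301, 317^64=16, 317^128=256, 317^256=196, 317^512=301, 317^1024=16, 317^2048=256, 317^4096=196, 317^8192=301, 317^16384=16, 317^32768=256, 317^65536=196, 317^131072=301, 317^262144=16, 317^524288=256; 317^747691 = 317^1 * 317^2 * 317^8 * 317^32 * 317^128 * 317^2048 * 317^8192 * 317^16384 * 317^65536 * 317^131072 * 317^524288 = 218 (mod 495); answer 218
Stage 2: A1 = 218; d = 16; cross terms: (16*-13 - 19*-11)=1, (19*21 - -1*-13)=386, (-1*-11 - 16*21)=-325; twice the area = |62| = 62; area = 31; boundary points = 1 + 2 + 1 = 4; strictly interior points = area - boundary/2 + 1 = 30; answer 30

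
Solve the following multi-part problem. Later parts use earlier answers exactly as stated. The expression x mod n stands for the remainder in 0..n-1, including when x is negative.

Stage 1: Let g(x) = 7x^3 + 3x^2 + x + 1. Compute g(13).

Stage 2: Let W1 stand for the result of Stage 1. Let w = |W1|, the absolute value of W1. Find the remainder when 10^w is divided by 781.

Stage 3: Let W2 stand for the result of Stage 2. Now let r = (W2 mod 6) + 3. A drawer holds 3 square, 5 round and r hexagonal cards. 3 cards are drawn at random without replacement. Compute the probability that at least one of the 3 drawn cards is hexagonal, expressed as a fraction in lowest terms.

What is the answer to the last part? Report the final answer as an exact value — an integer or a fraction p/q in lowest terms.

11/13

Stage 1: 7*(13)^3 + 3*(13)^2 + 1*(13)^1 + 1 = (15379) + (507) + (13) + (1) = 15900; answer 15900
Stage 2: W1 = 15900; w = 15900; squarings mod 781: 10^1=10, 10^2=100, 10^4=628, 10^8=760, 10^16=441, 10^32=12, 10^64=144, 10^128=430, 10^256=584, 10^512=540, 10^1024=287, 10^2048=364, 10^4096=507, 10^8192=100; 10^15900 = 10^4 * 10^8 * 10^16 * 10^512 * 10^1024 * 10^2048 * 10^4096 * 10^8192 = 243 (mod 781); answer 243
Stage 3: W2 = 243; r = 6; total draws C(14,3) = 364; complement C(8,3) = 56; favorable 364 - 56 = 308; P = 11/13; answer 11/13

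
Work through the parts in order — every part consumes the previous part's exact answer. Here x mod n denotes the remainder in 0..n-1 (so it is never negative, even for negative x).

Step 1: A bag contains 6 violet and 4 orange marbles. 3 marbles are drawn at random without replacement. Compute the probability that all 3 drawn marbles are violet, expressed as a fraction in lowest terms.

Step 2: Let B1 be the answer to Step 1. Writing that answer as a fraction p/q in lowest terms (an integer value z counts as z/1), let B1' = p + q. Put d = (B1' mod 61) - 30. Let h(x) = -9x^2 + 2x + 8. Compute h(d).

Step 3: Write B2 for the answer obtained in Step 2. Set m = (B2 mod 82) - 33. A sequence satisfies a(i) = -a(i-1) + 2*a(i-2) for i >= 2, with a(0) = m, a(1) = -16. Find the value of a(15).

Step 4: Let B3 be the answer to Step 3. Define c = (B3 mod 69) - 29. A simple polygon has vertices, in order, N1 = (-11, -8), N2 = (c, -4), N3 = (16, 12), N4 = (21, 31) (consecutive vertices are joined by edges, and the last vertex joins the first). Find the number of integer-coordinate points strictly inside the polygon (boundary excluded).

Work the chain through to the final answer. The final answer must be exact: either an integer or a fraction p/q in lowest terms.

241

Step 1: total draws C(10,3) = 120; favorable C(6,3) = 20; P = 1/6; answer 1/6
Step 2: B1 = 1/6; threaded value p + q = 7; d = -23; -9*(-23)^2 + 2*(-23)^1 + 8 = (-4761) + (-46) + (8) = -4799; answer -4799
Step 3: B2 = -4799; m = 6; a(2) = -1*(-16) + 2*(6) = 28; iterating: a(2)=28, a(3)=-60, a(4)=116, a(5)=-236, a(6)=468, a(7)=-940, a(8)=1876, a(9)=-3756, a(10)=7508, a(11)=-15020, a(12)=30036, a(13)=-60076, a(14)=120148, a(15)=-240300; answer -240300
Step 4: B3 = -240300; c = -2; cross terms: (-11*-4 - -2*-8)=28, (-2*12 - 16*-4)=40, (16*31 - 21*12)=244, (21*-8 - -11*31)=173; twice the area = |485| = 485; area = 485/2; boundary points = 1 + 2 + 1 + 1 = 5; strictly interior points = area - boundary/2 + 1 = 241; answer 241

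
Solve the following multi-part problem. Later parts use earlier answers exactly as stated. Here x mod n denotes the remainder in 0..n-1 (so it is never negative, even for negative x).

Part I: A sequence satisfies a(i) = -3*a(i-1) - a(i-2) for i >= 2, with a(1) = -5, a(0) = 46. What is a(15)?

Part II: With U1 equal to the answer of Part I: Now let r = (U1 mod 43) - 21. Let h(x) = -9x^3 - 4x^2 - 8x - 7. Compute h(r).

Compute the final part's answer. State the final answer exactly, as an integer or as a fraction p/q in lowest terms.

70553

Part I: a(2) = -3*(-5) - 1*(46) = -31; iterating: a(2)=-31, a(3)=98, a(4)=-263, a(5)=691, a(6)=-1810, a(7)=4739, a(8)=-12407, a(9)=32482, a(10)=-85039, a(11)=222635, a(12)=-582866, a(13)=1525963, a(14)=-3995023, a(15)=10459106; answer 10459106
Part II: U1 = 10459106; r = -20; -9*(-20)^3 - 4*(-20)^2 - 8*(-20)^1 - 7 = (72000) + (-1600) + (160) + (-7) = 70553; answer 70553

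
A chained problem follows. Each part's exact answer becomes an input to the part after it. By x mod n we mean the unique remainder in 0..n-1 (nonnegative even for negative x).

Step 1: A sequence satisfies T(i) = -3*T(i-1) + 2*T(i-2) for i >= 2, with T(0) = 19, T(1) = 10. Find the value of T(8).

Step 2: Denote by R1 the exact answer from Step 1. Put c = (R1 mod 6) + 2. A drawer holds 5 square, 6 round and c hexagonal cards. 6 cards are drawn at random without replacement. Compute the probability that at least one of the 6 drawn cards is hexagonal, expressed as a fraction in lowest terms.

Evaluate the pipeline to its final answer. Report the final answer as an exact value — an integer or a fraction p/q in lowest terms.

851/884

Step 1: T(2) = -3*(10) + 2*(19) = 8; iterating: T(2)=8, T(3)=-4, T(4)=28, T(5)=-92, T(6)=332, T(7)=-1180, T(8)=4204; answer 4204
Step 2: R1 = 4204; c = 6; total draws C(17,6) = 12376; complement C(11,6) = 462; favorable 12376 - 462 = 11914; P = 851/884; answer 851/884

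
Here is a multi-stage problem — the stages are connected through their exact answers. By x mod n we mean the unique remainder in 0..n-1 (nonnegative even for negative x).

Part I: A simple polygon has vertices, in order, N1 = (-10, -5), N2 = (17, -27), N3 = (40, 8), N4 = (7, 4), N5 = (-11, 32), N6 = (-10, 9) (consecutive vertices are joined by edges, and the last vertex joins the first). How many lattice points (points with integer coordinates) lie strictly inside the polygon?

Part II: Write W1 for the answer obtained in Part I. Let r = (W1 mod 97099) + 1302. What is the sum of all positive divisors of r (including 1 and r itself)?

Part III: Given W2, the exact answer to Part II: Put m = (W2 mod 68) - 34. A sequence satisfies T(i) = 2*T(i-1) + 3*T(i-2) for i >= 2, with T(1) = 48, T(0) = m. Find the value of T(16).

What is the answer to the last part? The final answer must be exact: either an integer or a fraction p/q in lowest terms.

796364346

Part I: cross terms: (-10*-27 - 17*-5)=355, (17*8 - 40*-27)=1216, (40*4 - 7*8)=104, (7*32 - -11*4)=268, (-11*9 - -10*32)=221, (-10*-5 - -10*9)=140; twice the area = |2304| = 2304; area = 1152; boundary points = 1 + 1 + 1 + 2 + 1 + 14 = 20; strictly interior points = area - boundary/2 + 1 = 1143; answer 1143
Part II: W1 = 1143; r = 2445; 2445 = 3 * 5 * 163; sigma = (1 + 3) * (1 + 5) * (1 + 163) = 4 * 6 * 164 = 3936; answer 3936
Part III: W2 = 3936; m = 26; T(2) = 2*(48) + 3*(26) = 174; iterating: T(2)=174, T(3)=492, T(4)=1506, T(5)=4488, T(6)=13494, T(7)=40452, T(8)=121386, T(9)=364128, T(10)=1092414, T(11)=3277212, T(12)=9831666, T(13)=29494968, T(14)=88484934, T(15)=265454772, T(16)=796364346; answer 796364346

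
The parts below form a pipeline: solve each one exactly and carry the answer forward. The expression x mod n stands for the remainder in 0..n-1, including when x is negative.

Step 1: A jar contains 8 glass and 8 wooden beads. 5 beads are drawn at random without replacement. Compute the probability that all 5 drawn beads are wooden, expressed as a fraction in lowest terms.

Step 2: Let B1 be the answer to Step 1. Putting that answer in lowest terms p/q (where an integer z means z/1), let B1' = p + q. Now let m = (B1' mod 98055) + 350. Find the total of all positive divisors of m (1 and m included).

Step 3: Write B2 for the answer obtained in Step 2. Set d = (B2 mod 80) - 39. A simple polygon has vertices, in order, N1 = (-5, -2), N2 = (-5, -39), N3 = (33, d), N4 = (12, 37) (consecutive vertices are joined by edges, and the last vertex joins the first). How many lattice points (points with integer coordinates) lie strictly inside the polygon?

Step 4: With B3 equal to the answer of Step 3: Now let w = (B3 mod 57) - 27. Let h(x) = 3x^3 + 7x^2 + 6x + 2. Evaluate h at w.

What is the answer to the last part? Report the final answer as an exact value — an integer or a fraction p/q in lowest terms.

Step 1: total draws C(16,5) = 4368; favorable C(8,5) = 56; P = 1/78; answer 1/78
Step 2: B1 = 1/78; threaded value p + q = 79; m = 429; 429 = 3 * 11 * 13; sigma = (1 + 3) * (1 + 11) * (1 + 13) = 4 * 12 * 14 = 672; answer 672
Step 3: B2 = 672; d = -7; cross terms: (-5*-39 - -5*-2)=185, (-5*-7 - 33*-39)=1322, (33*37 - 12*-7)=1305, (12*-2 - -5*37)=161; twice the area = |2973| = 2973; area = 2973/2; boundary points = 37 + 2 + 1 + 1 = 41; strictly interior points = area - boundary/2 + 1 = 1467; answer 1467
Step 4: B3 = 1467; w = 15; 3*(15)^3 + 7*(15)^2 + 6*(15)^1 + 2 = (10125) + (1575) + (90) + (2) = 11792; answer 11792

11792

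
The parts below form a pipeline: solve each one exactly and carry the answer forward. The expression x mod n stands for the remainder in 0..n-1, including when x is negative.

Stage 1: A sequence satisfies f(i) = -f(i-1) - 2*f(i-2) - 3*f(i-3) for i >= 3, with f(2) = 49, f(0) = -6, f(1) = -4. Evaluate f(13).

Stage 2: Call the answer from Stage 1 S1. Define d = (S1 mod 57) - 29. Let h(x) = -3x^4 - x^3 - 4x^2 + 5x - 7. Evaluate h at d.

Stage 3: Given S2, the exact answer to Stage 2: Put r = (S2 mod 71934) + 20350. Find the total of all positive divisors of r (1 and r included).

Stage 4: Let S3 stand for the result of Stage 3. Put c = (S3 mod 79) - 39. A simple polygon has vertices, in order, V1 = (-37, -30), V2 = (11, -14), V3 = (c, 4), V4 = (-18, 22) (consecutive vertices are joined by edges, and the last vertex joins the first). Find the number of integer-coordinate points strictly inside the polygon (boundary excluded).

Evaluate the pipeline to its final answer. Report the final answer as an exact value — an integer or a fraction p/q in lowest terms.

Stage 1: f(3) = -1*(49) - 2*(-4) - 3*(-6) = -23; iterating: f(3)=-23, f(4)=-63, f(5)=-38, f(6)=233, f(7)=32, f(8)=-384, f(9)=-379, f(10)=1051, f(11)=859, f(12)=-1824, f(13)=-3047; answer -3047
Stage 2: S1 = -3047; d = 2; -3*(2)^4 - 1*(2)^3 - 4*(2)^2 + 5*(2)^1 - 7 = (-48) + (-8) + (-16) + (10) + (-7) = -69; answer -69
Stage 3: S2 = -69; r = 92215; 92215 = 5 * 18443; sigma = (1 + 5) * (1 + 18443) = 6 * 18444 = 110664; answer 110664
Stage 4: S3 = 110664; c = 25; cross terms: (-37*-14 - 11*-30)=848, (11*4 - 25*-14)=394, (25*22 - -18*4)=622, (-18*-30 - -37*22)=1354; twice the area = |3218| = 3218; area = 1609; boundary points = 16 + 2 + 1 + 1 = 20; strictly interior points = area - boundary/2 + 1 = 1600; answer 1600

1600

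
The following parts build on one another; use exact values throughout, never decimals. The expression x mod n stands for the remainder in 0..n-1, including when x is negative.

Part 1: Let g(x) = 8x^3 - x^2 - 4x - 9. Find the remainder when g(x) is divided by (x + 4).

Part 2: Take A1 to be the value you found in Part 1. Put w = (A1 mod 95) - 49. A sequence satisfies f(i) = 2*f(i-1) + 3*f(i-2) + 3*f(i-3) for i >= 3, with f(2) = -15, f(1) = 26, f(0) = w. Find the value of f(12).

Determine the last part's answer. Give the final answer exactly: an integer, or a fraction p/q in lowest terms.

Part 1: remainder = value at the root: 8*(-4)^3 - 1*(-4)^2 - 4*(-4)^1 - 9 = (-512) + (-16) + (16) + (-9) = -521; answer -521
Part 2: A1 = -521; w = 0; f(3) = 2*(-15) + 3*(26) + 3*(0) = 48; iterating: f(3)=48, f(4)=129, f(5)=357, f(6)=1245, f(7)=3948, f(8)=12702, f(9)=40983, f(10)=131916, f(11)=424887, f(12)=1368471; answer 1368471

1368471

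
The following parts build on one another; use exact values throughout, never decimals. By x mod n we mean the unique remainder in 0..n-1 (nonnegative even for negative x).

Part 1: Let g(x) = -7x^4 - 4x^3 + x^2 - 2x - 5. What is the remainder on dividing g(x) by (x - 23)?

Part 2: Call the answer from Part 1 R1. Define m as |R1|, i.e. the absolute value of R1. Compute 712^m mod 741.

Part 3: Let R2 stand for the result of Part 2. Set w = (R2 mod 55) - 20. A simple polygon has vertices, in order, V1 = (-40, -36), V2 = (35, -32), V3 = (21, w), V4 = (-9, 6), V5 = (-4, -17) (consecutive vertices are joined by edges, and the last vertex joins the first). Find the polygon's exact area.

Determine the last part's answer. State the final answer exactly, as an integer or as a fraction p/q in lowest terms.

Part 1: remainder = value at the root: -7*(23)^4 - 4*(23)^3 + 1*(23)^2 - 2*(23)^1 - 5 = (-1958887) + (-48668) + (529) + (-46) + (-5) = -2007077; answer -2007077
Part 2: R1 = -2007077; m = 2007077; squarings mod 741: 712^1=712, 712^2=100, 712^4=367, 712^8=568, 712^16=289, 712^32=529, 712^64=484, 712^128=100, 712^256=367, 712^512=568, 712^1024=289, 712^2048=529, 712^4096=484, 712^8192=100, 712^16384=367, 712^32768=568, 712^65536=289, 712^131072=529, 712^262144=484, 712^524288=100, 712^1048576=367; 712^2007077 = 712^1 * 712^4 * 712^32 * 712^8192 * 712^32768 * 712^131072 * 712^262144 * 712^524288 * 712^1048576 = 472 (mod 741); answer 472
Part 3: R2 = 472; w = 12; cross terms: (-40*-32 - 35*-36)=2540, (35*12 - 21*-32)=1092, (21*6 - -9*12)=234, (-9*-17 - -4*6)=177, (-4*-36 - -40*-17)=-536; twice the area = |3507| = 3507; area = 3507/2; answer 3507/2

3507/2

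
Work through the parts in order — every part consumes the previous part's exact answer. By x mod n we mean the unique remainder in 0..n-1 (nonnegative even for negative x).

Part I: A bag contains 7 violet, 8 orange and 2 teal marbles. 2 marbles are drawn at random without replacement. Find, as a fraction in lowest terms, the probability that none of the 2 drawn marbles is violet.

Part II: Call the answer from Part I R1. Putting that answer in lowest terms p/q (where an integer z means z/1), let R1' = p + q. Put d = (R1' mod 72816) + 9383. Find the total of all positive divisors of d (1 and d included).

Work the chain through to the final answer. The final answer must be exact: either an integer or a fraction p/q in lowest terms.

22344

Part I: total draws C(17,2) = 136; favorable C(10,2) = 45; P = 45/136; answer 45/136
Part II: R1 = 45/136; threaded value p + q = 181; d = 9564; 9564 = 2^2 * 3 * 797; sigma = (1 + 2 + 4) * (1 + 3) * (1 + 797) = 7 * 4 * 798 = 22344; answer 22344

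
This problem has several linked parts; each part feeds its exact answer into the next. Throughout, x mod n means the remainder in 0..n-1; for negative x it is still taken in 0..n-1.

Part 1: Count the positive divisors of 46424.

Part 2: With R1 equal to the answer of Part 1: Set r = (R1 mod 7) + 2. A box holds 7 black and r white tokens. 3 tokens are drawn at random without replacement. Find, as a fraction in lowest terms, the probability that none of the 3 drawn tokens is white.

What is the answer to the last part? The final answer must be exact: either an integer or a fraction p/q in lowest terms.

Part 1: 46424 = 2^3 * 7 * 829; number of divisors = (3+1) * (1+1) * (1+1) = 16; answer 16
Part 2: R1 = 16; r = 4; total draws C(11,3) = 165; favorable C(7,3) = 35; P = 7/33; answer 7/33

7/33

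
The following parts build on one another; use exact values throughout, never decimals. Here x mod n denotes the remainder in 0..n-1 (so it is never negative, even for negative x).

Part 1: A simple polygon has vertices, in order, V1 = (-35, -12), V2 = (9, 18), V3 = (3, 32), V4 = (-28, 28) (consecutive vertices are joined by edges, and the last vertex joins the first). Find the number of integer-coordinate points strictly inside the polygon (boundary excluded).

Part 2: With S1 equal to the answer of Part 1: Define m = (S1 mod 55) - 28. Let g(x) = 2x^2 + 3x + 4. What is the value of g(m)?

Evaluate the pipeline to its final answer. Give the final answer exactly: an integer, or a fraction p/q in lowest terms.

Part 1: cross terms: (-35*18 - 9*-12)=-522, (9*32 - 3*18)=234, (3*28 - -28*32)=980, (-28*-12 - -35*28)=1316; twice the area = |2008| = 2008; area = 1004; boundary points = 2 + 2 + 1 + 1 = 6; strictly interior points = area - boundary/2 + 1 = 1002; answer 1002
Part 2: S1 = 1002; m = -16; 2*(-16)^2 + 3*(-16)^1 + 4 = (512) + (-48) + (4) = 468; answer 468

468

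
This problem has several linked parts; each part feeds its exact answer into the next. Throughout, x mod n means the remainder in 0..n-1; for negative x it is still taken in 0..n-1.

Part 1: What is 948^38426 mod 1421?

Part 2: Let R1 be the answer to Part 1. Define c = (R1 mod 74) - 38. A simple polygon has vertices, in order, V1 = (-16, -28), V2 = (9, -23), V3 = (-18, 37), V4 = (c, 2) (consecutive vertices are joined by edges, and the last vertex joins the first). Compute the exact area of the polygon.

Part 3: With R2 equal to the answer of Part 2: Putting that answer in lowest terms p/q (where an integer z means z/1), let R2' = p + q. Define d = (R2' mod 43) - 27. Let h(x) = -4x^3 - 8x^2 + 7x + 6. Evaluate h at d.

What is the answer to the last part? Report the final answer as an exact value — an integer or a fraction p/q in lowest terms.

Part 1: squarings mod 1421: 948^1=948, 948^2=632, 948^4=123, 948^8=919, 948^16=487, 948^32=1283, 948^64=571, 948^128=632, 948^256=123, 948^512=919, 948^1024=487, 948^2048=1283, 948^4096=571, 948^8192=632, 948^16384=123, 948^32768=919; 948^38426 = 948^2 * 948^8 * 948^16 * 948^512 * 948^1024 * 948^4096 * 948^32768 = 982 (mod 1421); answer 982
Part 2: R1 = 982; c = -18; cross terms: (-16*-23 - 9*-28)=620, (9*37 - -18*-23)=-81, (-18*2 - -18*37)=630, (-18*-28 - -16*2)=536; twice the area = |1705| = 1705; area = 1705/2; answer 1705/2
Part 3: R2 = 1705/2; threaded value p + q = 1707; d = 3; -4*(3)^3 - 8*(3)^2 + 7*(3)^1 + 6 = (-108) + (-72) + (21) + (6) = -153; answer -153

-153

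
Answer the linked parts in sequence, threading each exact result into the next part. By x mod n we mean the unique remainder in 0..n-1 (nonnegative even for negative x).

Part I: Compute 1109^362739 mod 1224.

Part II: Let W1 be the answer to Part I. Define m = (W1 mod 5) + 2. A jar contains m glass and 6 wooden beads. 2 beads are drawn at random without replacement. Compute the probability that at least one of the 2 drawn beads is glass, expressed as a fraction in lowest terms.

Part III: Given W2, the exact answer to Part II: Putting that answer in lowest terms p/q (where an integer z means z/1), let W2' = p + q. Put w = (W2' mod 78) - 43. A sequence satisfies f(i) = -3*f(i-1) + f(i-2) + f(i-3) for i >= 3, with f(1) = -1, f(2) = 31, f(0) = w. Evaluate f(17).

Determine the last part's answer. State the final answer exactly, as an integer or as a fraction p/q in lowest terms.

Part I: squarings mod 1224: 1109^1=1109, 1109^2=985, 1109^4=817, 1109^8=409, 1109^16=817, 1109^32=409, 1109^64=817, 1109^128=409, 1109^256=817, 1109^512=409, 1109^1024=817, 1109^2048=409, 1109^4096=817, 1109^8192=409, 1109^16384=817, 1109^32768=409, 1109^65536=817, 1109^131072=409, 1109^262144=817; 1109^362739 = 1109^1 * 1109^2 * 1109^16 * 1109^32 * 1109^64 * 1109^128 * 1109^2048 * 1109^32768 * 1109^65536 * 1109^262144 = 557 (mod 1224); answer 557
Part II: W1 = 557; m = 4; total draws C(10,2) = 45; complement C(6,2) = 15; favorable 45 - 15 = 30; P = 2/3; answer 2/3
Part III: W2 = 2/3; threaded value p + q = 5; w = -38; f(3) = -3*(31) + 1*(-1) + 1*(-38) = -132; iterating: f(3)=-132, f(4)=426, f(5)=-1379, f(6)=4431, f(7)=-14246, f(8)=45790, f(9)=-147185, f(10)=473099, f(11)=-1520692, f(12)=4887990, f(13)=-15711563, f(14)=50501987, f(15)=-162329534, f(16)=521779026, f(17)=-1677164625; answer -1677164625

-1677164625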